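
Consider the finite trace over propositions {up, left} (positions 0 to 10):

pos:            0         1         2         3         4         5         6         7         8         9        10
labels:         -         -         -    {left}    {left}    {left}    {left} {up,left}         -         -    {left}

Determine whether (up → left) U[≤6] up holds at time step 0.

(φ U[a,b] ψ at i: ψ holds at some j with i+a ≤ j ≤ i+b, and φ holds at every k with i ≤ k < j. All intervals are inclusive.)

False

Need some j in [0,6] with up, and (up → left) at every k in [0,j-1].
  j=0: up false.
  j=1: up false.
  j=2: up false.
  j=3: up false.
  j=4: up false.
  j=5: up false.
  j=6: up false.
No j in the window works → until fails.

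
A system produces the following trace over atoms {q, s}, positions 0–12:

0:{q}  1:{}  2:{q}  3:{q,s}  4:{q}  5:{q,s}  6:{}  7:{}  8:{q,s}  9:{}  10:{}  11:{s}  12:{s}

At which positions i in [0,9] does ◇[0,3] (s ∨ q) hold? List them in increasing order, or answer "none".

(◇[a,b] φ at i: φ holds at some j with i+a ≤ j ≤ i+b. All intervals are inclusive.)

Evaluate at each i in [0,9]:
  i=0: ✓ (witness j=0)
  i=1: ✓ (witness j=2)
  i=2: ✓ (witness j=2)
  i=3: ✓ (witness j=3)
  i=4: ✓ (witness j=4)
  i=5: ✓ (witness j=5)
  i=6: ✓ (witness j=8)
  i=7: ✓ (witness j=8)
  i=8: ✓ (witness j=8)
  i=9: ✓ (witness j=11)

0, 1, 2, 3, 4, 5, 6, 7, 8, 9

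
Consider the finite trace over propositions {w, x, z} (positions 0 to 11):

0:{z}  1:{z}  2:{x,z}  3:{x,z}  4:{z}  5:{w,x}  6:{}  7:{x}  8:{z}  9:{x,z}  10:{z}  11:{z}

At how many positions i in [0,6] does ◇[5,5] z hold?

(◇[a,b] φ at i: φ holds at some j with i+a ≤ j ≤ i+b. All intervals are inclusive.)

Evaluate at each i in [0,6]:
  i=0: ✗ (none in [5,5])
  i=1: ✗ (none in [6,6])
  i=2: ✗ (none in [7,7])
  i=3: ✓ (witness j=8)
  i=4: ✓ (witness j=9)
  i=5: ✓ (witness j=10)
  i=6: ✓ (witness j=11)
Positions where it holds: {3, 4, 5, 6} → 4.

4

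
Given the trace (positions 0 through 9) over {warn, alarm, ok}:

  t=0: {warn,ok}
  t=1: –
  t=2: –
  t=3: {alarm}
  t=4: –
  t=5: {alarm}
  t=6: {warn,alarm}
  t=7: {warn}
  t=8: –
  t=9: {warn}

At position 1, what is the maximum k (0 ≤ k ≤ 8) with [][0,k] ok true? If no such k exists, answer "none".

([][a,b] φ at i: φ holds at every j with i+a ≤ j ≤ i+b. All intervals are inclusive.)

none

ok must hold from j=1 onward; find where it first fails.
  j=1: fails → no k works.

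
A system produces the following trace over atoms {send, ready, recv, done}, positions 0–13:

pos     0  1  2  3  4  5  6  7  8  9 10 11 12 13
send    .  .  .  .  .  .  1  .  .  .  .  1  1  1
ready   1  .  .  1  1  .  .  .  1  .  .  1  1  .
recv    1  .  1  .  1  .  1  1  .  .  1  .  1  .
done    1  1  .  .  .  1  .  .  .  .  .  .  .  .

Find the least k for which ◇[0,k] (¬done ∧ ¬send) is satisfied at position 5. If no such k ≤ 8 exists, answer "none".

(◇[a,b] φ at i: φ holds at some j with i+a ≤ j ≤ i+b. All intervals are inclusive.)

2

Scan j = 5,6,… for (¬done ∧ ¬send):
  j=5: fails
  j=6: fails
  j=7: holds
First hit at j=7, so smallest k = 7-5 = 2.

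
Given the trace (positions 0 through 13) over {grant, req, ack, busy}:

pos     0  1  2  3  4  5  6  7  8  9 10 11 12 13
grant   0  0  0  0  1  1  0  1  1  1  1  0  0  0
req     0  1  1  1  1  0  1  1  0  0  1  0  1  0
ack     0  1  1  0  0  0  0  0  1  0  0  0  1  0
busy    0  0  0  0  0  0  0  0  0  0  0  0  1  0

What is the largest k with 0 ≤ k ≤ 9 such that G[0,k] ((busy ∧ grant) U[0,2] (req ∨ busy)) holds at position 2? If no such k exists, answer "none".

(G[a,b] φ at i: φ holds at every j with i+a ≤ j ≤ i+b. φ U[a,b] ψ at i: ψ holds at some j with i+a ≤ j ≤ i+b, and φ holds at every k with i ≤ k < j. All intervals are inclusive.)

2

((busy ∧ grant) U[0,2] (req ∨ busy)) must hold from j=2 onward; find where it first fails.
  j=2: holds
  j=3: holds
  j=4: holds
  j=5: fails
Holds on [2,4], so largest k = 2.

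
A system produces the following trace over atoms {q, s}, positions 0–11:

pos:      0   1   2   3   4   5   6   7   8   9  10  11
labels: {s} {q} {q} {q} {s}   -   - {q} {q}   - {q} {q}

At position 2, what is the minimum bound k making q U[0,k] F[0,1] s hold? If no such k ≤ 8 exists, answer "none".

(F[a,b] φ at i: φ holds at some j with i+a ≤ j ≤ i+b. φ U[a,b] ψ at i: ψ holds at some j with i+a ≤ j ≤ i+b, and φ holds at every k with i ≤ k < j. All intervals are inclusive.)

Need earliest j ≥ 2 with F[0,1] s, and q at every k in [2,j-1].
  j=2: rhs fails.
  j=3: rhs holds; lhs holds on [2,2]. k = 1.

1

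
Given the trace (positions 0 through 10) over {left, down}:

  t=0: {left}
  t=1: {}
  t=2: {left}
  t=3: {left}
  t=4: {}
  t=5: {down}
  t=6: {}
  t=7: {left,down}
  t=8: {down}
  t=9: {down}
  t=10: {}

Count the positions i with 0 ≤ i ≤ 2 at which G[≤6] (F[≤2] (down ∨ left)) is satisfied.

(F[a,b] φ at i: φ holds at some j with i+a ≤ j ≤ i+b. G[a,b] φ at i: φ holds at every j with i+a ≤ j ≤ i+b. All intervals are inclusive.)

3

Evaluate at each i in [0,2]:
  i=0: ✓ (all of [0,6])
  i=1: ✓ (all of [1,7])
  i=2: ✓ (all of [2,8])
Positions where it holds: {0, 1, 2} → 3.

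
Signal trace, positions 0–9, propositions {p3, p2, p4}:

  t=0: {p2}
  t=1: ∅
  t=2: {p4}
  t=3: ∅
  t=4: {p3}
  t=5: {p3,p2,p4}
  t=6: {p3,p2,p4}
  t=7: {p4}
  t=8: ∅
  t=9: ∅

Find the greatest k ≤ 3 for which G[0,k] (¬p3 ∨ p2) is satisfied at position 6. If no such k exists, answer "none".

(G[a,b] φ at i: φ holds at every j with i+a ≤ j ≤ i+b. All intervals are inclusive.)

3

(¬p3 ∨ p2) must hold from j=6 onward; find where it first fails.
  j=6: holds
  j=7: holds
  j=8: holds
  j=9: holds
Holds through j=9; largest k = 3.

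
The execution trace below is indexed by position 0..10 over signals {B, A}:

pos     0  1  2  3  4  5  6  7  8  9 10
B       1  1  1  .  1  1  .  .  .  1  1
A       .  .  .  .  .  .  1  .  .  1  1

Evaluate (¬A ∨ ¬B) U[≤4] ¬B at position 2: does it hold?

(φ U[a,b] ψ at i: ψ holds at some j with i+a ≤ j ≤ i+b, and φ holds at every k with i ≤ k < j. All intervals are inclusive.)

Need some j in [2,6] with ¬B, and (¬A ∨ ¬B) at every k in [2,j-1].
  j=2: ¬B false.
  j=3: ¬B holds; (¬A ∨ ¬B) holds at every k in [2,2] → satisfied.

Holds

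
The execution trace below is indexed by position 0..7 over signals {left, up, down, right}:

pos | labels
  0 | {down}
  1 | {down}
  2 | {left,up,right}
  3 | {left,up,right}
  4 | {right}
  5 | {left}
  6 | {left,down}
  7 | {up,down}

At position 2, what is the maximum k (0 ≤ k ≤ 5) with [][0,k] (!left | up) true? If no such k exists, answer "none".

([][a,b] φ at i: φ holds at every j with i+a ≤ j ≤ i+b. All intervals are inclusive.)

(!left | up) must hold from j=2 onward; find where it first fails.
  j=2: holds
  j=3: holds
  j=4: holds
  j=5: fails
Holds on [2,4], so largest k = 2.

2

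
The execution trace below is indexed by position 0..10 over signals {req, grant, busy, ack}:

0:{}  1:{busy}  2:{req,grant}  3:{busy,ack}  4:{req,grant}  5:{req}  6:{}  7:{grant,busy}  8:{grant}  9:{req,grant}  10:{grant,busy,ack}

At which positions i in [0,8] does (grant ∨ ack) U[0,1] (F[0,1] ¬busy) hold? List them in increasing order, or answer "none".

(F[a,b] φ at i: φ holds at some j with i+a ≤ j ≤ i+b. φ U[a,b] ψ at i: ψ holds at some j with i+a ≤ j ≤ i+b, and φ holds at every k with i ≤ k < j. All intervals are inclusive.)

Evaluate at each i in [0,8]:
  i=0: ✓ (rhs at j=0)
  i=1: ✓ (rhs at j=1)
  i=2: ✓ (rhs at j=2)
  i=3: ✓ (rhs at j=3)
  i=4: ✓ (rhs at j=4)
  i=5: ✓ (rhs at j=5)
  i=6: ✓ (rhs at j=6)
  i=7: ✓ (rhs at j=7)
  i=8: ✓ (rhs at j=8)

0, 1, 2, 3, 4, 5, 6, 7, 8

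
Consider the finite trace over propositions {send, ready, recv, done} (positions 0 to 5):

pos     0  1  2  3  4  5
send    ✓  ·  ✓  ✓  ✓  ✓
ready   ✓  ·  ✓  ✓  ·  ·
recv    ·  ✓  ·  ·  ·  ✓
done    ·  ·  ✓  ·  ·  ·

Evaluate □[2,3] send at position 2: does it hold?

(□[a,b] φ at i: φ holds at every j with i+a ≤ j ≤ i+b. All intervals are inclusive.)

True

Check send at every j in [4,5]:
  j=4: true
  j=5: true
All positions satisfy it → formula holds.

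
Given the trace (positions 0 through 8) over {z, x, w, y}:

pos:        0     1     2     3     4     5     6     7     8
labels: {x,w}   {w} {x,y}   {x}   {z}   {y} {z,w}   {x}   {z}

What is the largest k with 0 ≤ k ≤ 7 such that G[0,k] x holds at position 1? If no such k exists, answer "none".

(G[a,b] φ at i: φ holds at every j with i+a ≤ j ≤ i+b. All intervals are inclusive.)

none

x must hold from j=1 onward; find where it first fails.
  j=1: fails → no k works.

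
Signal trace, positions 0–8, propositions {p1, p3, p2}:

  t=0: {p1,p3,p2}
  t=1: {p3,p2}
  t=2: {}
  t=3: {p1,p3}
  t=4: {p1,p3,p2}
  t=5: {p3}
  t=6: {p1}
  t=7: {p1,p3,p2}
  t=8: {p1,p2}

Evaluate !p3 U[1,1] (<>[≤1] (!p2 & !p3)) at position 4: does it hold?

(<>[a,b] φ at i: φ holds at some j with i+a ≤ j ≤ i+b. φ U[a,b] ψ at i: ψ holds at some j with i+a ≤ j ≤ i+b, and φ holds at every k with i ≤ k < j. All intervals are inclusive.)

False

Need some j in [5,5] with <>[≤1] (!p2 & !p3), and !p3 at every k in [4,j-1].
  j=5: <>[≤1] (!p2 & !p3) holds, but !p3 fails at k=4 → not this j.
No j in the window works → until fails.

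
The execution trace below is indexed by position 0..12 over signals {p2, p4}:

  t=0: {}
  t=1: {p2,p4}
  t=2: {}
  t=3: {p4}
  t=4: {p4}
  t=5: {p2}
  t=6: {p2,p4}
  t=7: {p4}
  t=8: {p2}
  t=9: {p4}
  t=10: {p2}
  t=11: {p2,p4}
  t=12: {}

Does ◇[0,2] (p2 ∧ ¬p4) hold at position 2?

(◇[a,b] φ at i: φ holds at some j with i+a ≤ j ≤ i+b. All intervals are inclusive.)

False

Check (p2 ∧ ¬p4) at each j in [2,4]:
  j=2: false
  j=3: false
  j=4: false
No position in the window satisfies it → formula fails.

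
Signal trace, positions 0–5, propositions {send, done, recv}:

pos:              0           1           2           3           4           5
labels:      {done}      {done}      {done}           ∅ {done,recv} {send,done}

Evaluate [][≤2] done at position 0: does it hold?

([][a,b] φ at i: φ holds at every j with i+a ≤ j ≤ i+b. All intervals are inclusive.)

True

Check done at every j in [0,2]:
  j=0: true
  j=1: true
  j=2: true
All positions satisfy it → formula holds.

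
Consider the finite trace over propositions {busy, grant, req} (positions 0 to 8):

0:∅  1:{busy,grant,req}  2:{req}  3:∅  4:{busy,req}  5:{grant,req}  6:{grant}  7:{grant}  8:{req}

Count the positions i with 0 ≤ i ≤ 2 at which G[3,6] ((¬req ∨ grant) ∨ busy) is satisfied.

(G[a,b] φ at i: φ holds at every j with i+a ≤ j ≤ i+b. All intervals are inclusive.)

Evaluate at each i in [0,2]:
  i=0: ✓ (all of [3,6])
  i=1: ✓ (all of [4,7])
  i=2: ✗ (fails at j=8)
Positions where it holds: {0, 1} → 2.

2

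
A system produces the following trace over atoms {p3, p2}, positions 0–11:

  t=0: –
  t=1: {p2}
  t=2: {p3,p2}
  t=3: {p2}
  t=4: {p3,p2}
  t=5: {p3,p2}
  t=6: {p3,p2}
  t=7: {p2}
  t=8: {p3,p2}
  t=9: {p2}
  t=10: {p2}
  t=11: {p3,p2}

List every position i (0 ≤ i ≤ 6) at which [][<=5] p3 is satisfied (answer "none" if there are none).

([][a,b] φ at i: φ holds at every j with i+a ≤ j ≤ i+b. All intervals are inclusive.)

Evaluate at each i in [0,6]:
  i=0: ✗ (fails at j=0)
  i=1: ✗ (fails at j=1)
  i=2: ✗ (fails at j=3)
  i=3: ✗ (fails at j=3)
  i=4: ✗ (fails at j=7)
  i=5: ✗ (fails at j=7)
  i=6: ✗ (fails at j=7)

none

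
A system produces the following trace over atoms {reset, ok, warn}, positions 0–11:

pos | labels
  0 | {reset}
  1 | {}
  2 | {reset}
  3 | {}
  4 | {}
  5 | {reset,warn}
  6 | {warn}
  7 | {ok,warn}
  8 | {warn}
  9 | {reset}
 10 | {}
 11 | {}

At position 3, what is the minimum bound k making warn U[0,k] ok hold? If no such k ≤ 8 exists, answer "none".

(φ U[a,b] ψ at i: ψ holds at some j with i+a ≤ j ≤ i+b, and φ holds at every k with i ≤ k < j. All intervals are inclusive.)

none

Need earliest j ≥ 3 with ok, and warn at every k in [3,j-1].
  j=3: rhs fails.
  j=4: rhs fails.
  j=5: rhs fails.
  j=6: rhs fails.
  j=7: rhs holds but lhs fails at k=3.
  j=8: rhs fails.
  j=9: rhs fails.
  j=10: rhs fails.
  j=11: rhs fails.
No witness within the range → none.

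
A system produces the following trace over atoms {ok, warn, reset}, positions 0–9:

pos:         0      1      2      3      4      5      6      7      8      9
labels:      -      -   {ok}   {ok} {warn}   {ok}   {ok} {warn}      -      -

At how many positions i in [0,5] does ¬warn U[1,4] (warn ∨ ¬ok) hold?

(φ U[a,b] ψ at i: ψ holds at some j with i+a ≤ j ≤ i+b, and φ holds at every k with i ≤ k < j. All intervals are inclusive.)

Evaluate at each i in [0,5]:
  i=0: ✓ (rhs at j=1; lhs holds on [0,0])
  i=1: ✓ (rhs at j=4; lhs holds on [1,3])
  i=2: ✓ (rhs at j=4; lhs holds on [2,3])
  i=3: ✓ (rhs at j=4; lhs holds on [3,3])
  i=4: ✗ (lhs fails at k=4 before rhs at j=7)
  i=5: ✓ (rhs at j=7; lhs holds on [5,6])
Positions where it holds: {0, 1, 2, 3, 5} → 5.

5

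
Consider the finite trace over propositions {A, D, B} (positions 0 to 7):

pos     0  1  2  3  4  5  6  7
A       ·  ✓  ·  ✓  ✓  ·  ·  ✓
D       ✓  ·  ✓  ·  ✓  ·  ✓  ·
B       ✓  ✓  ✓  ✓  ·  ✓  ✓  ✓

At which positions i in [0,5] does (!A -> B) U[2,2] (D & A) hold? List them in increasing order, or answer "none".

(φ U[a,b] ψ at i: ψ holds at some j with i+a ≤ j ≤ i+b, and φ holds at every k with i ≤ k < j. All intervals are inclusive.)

Evaluate at each i in [0,5]:
  i=0: ✗ (no rhs in [2,2])
  i=1: ✗ (no rhs in [3,3])
  i=2: ✓ (rhs at j=4; lhs holds on [2,3])
  i=3: ✗ (no rhs in [5,5])
  i=4: ✗ (no rhs in [6,6])
  i=5: ✗ (no rhs in [7,7])

2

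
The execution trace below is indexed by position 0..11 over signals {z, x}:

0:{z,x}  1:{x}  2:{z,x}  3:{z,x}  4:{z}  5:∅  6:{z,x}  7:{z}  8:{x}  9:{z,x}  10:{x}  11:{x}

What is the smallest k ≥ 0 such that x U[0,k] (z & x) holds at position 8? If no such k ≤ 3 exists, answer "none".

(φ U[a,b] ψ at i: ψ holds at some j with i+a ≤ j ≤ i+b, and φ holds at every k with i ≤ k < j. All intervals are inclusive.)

1

Need earliest j ≥ 8 with (z & x), and x at every k in [8,j-1].
  j=8: rhs fails.
  j=9: rhs holds; lhs holds on [8,8]. k = 1.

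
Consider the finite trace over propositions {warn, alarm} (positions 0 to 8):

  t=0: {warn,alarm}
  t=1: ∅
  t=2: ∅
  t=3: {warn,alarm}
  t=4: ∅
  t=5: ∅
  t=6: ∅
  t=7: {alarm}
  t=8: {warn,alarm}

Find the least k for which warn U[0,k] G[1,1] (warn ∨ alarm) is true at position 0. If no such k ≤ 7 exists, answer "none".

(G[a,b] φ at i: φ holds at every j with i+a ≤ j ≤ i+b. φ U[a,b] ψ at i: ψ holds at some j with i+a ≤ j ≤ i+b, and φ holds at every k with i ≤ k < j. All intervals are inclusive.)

none

Need earliest j ≥ 0 with G[1,1] (warn ∨ alarm), and warn at every k in [0,j-1].
  j=0: rhs fails.
  j=1: rhs fails.
  j=2: rhs holds but lhs fails at k=1.
  j=3: rhs fails.
  j=4: rhs fails.
  j=5: rhs fails.
  j=6: rhs holds but lhs fails at k=1.
  j=7: rhs holds but lhs fails at k=1.
No witness within the range → none.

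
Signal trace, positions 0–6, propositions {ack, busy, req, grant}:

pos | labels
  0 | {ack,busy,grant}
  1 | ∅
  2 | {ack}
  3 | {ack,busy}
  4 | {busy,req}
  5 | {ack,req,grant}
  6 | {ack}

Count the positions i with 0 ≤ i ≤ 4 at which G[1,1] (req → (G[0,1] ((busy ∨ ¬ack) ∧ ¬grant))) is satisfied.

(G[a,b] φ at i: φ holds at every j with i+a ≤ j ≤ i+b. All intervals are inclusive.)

Evaluate at each i in [0,4]:
  i=0: ✓ (all of [1,1])
  i=1: ✓ (all of [2,2])
  i=2: ✓ (all of [3,3])
  i=3: ✗ (fails at j=4)
  i=4: ✗ (fails at j=5)
Positions where it holds: {0, 1, 2} → 3.

3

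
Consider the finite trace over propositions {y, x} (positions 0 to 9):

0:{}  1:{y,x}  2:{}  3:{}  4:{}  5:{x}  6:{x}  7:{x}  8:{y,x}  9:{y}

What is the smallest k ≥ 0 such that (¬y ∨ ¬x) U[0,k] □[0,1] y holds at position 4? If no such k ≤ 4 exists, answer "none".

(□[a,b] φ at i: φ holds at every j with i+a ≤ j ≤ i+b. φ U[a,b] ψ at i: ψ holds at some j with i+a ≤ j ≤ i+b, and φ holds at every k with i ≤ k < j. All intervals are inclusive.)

Need earliest j ≥ 4 with □[0,1] y, and (¬y ∨ ¬x) at every k in [4,j-1].
  j=4: rhs fails.
  j=5: rhs fails.
  j=6: rhs fails.
  j=7: rhs fails.
  j=8: rhs holds; lhs holds on [4,7]. k = 4.

4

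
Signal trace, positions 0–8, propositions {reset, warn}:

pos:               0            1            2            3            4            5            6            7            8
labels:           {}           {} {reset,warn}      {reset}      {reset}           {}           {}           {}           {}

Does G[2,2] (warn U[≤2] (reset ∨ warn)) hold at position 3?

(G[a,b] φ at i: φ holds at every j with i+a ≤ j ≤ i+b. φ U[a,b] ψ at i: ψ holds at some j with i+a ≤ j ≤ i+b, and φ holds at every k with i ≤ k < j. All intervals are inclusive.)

Check (warn U[≤2] (reset ∨ warn)) at every j in [5,5]:
  j=5: fails
Fails at j=5 → formula fails.

Does not hold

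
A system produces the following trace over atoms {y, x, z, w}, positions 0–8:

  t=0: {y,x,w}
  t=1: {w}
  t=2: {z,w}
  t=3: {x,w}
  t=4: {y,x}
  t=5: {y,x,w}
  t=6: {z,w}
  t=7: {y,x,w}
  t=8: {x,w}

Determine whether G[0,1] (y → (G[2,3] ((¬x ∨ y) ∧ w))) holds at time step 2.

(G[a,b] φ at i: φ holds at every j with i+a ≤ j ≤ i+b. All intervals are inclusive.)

Check (y → (G[2,3] ((¬x ∨ y) ∧ w))) at every j in [2,3]:
  j=2: antecedent false → ✓
  j=3: antecedent false → ✓
All positions satisfy it → formula holds.

Yes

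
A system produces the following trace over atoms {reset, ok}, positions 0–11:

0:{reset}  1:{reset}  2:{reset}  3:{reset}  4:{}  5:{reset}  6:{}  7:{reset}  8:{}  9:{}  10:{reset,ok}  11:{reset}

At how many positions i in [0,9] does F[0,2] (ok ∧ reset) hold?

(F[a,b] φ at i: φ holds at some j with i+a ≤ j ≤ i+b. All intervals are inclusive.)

Evaluate at each i in [0,9]:
  i=0: ✗ (none in [0,2])
  i=1: ✗ (none in [1,3])
  i=2: ✗ (none in [2,4])
  i=3: ✗ (none in [3,5])
  i=4: ✗ (none in [4,6])
  i=5: ✗ (none in [5,7])
  i=6: ✗ (none in [6,8])
  i=7: ✗ (none in [7,9])
  i=8: ✓ (witness j=10)
  i=9: ✓ (witness j=10)
Positions where it holds: {8, 9} → 2.

2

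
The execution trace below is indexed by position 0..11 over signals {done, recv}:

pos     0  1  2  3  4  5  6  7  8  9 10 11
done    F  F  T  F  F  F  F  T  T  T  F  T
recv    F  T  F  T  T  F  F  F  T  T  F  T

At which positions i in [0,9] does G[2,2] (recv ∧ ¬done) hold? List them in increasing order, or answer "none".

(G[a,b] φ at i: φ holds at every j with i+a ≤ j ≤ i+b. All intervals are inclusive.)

Evaluate at each i in [0,9]:
  i=0: ✗ (fails at j=2)
  i=1: ✓ (all of [3,3])
  i=2: ✓ (all of [4,4])
  i=3: ✗ (fails at j=5)
  i=4: ✗ (fails at j=6)
  i=5: ✗ (fails at j=7)
  i=6: ✗ (fails at j=8)
  i=7: ✗ (fails at j=9)
  i=8: ✗ (fails at j=10)
  i=9: ✗ (fails at j=11)

1, 2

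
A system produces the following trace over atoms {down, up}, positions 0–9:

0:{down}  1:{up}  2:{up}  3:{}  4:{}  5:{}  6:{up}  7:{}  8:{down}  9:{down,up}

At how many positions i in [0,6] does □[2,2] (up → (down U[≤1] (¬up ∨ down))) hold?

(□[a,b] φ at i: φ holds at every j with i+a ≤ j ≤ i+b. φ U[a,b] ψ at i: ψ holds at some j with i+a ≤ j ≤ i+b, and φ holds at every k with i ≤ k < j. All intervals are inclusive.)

5

Evaluate at each i in [0,6]:
  i=0: ✗ (fails at j=2)
  i=1: ✓ (all of [3,3])
  i=2: ✓ (all of [4,4])
  i=3: ✓ (all of [5,5])
  i=4: ✗ (fails at j=6)
  i=5: ✓ (all of [7,7])
  i=6: ✓ (all of [8,8])
Positions where it holds: {1, 2, 3, 5, 6} → 5.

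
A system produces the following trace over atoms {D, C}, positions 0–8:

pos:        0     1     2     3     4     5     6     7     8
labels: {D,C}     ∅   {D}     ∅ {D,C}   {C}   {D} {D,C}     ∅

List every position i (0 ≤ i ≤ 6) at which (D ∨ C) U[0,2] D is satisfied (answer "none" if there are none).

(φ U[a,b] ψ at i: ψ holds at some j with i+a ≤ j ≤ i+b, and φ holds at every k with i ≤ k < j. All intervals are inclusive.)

Evaluate at each i in [0,6]:
  i=0: ✓ (rhs at j=0)
  i=1: ✗ (lhs fails at k=1 before rhs at j=2)
  i=2: ✓ (rhs at j=2)
  i=3: ✗ (lhs fails at k=3 before rhs at j=4)
  i=4: ✓ (rhs at j=4)
  i=5: ✓ (rhs at j=6; lhs holds on [5,5])
  i=6: ✓ (rhs at j=6)

0, 2, 4, 5, 6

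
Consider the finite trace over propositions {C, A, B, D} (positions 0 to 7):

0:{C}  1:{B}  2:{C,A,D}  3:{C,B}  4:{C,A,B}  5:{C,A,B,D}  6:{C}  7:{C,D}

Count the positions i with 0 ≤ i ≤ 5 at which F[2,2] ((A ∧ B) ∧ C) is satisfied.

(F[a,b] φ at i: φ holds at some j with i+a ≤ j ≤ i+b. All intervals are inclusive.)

2

Evaluate at each i in [0,5]:
  i=0: ✗ (none in [2,2])
  i=1: ✗ (none in [3,3])
  i=2: ✓ (witness j=4)
  i=3: ✓ (witness j=5)
  i=4: ✗ (none in [6,6])
  i=5: ✗ (none in [7,7])
Positions where it holds: {2, 3} → 2.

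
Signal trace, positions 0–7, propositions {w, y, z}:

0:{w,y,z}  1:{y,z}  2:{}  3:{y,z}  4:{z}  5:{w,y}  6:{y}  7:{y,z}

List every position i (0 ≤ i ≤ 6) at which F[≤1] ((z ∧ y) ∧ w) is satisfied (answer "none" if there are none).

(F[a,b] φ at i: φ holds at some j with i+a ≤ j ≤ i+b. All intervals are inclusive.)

0

Evaluate at each i in [0,6]:
  i=0: ✓ (witness j=0)
  i=1: ✗ (none in [1,2])
  i=2: ✗ (none in [2,3])
  i=3: ✗ (none in [3,4])
  i=4: ✗ (none in [4,5])
  i=5: ✗ (none in [5,6])
  i=6: ✗ (none in [6,7])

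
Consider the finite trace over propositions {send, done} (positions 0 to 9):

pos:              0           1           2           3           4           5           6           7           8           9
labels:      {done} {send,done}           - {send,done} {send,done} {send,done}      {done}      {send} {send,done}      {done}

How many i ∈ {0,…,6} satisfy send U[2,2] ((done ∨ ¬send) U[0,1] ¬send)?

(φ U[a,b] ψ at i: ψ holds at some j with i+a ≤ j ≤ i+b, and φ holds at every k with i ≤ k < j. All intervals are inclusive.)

Evaluate at each i in [0,6]:
  i=0: ✗ (lhs fails at k=0 before rhs at j=2)
  i=1: ✗ (no rhs in [3,3])
  i=2: ✗ (no rhs in [4,4])
  i=3: ✓ (rhs at j=5; lhs holds on [3,4])
  i=4: ✓ (rhs at j=6; lhs holds on [4,5])
  i=5: ✗ (no rhs in [7,7])
  i=6: ✗ (lhs fails at k=6 before rhs at j=8)
Positions where it holds: {3, 4} → 2.

2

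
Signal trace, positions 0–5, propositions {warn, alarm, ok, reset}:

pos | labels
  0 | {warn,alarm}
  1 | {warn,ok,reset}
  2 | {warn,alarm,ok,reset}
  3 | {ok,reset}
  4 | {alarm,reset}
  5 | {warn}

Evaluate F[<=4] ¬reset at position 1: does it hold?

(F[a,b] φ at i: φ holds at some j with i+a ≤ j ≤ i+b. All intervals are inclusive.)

Holds

Check ¬reset at each j in [1,5]:
  j=1: false
  j=2: false
  j=3: false
  j=4: false
  j=5: true
Found at j=5 → formula holds.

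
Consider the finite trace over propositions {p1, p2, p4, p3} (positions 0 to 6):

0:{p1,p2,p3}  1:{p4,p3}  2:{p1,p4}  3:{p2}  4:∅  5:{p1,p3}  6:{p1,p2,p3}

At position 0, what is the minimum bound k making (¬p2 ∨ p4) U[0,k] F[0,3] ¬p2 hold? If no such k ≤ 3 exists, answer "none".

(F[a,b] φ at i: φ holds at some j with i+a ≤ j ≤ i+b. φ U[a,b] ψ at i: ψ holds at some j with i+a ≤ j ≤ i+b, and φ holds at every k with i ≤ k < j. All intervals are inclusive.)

Need earliest j ≥ 0 with F[0,3] ¬p2, and (¬p2 ∨ p4) at every k in [0,j-1].
  j=0: rhs holds (empty prefix). k = 0.

0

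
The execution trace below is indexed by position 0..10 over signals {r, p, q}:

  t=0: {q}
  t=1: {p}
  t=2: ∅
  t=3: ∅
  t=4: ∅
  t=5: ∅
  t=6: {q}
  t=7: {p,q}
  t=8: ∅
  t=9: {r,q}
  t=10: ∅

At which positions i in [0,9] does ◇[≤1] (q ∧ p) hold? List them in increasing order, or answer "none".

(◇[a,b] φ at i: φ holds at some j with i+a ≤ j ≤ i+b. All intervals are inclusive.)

6, 7

Evaluate at each i in [0,9]:
  i=0: ✗ (none in [0,1])
  i=1: ✗ (none in [1,2])
  i=2: ✗ (none in [2,3])
  i=3: ✗ (none in [3,4])
  i=4: ✗ (none in [4,5])
  i=5: ✗ (none in [5,6])
  i=6: ✓ (witness j=7)
  i=7: ✓ (witness j=7)
  i=8: ✗ (none in [8,9])
  i=9: ✗ (none in [9,10])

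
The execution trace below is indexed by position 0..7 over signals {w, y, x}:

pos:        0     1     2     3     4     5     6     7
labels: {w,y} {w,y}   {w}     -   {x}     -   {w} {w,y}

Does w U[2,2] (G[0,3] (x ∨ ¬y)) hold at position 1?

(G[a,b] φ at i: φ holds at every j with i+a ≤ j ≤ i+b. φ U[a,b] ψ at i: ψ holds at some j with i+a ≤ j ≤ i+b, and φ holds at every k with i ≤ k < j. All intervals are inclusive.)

Holds

Need some j in [3,3] with G[0,3] (x ∨ ¬y), and w at every k in [1,j-1].
  j=3: G[0,3] (x ∨ ¬y) holds; w holds at every k in [1,2] → satisfied.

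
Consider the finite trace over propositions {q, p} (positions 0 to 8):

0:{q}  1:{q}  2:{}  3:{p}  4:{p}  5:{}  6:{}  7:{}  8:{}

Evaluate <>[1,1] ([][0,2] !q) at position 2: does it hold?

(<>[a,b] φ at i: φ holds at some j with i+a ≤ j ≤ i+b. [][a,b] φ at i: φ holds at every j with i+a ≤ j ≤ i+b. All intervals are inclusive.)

Check [][0,2] !q at each j in [3,3]:
  j=3: holds on [3,5]
Found at j=3 → formula holds.

True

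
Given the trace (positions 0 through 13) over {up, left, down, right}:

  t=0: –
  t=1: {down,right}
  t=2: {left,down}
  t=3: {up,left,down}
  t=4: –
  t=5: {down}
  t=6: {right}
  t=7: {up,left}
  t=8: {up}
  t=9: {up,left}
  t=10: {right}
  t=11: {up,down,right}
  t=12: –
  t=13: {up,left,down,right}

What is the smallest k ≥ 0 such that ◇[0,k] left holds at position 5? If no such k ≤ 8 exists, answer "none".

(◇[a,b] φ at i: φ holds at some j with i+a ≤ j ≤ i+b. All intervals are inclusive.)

2

Scan j = 5,6,… for left:
  j=5: fails
  j=6: fails
  j=7: holds
First hit at j=7, so smallest k = 7-5 = 2.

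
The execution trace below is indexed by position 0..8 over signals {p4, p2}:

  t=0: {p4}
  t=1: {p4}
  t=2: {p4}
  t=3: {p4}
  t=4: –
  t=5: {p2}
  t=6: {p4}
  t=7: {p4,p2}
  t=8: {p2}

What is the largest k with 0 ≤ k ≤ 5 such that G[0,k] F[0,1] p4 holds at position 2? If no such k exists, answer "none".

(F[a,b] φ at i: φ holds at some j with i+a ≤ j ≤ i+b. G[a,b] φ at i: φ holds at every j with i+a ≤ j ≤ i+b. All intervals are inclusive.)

F[0,1] p4 must hold from j=2 onward; find where it first fails.
  j=2: holds
  j=3: holds
  j=4: fails
Holds on [2,3], so largest k = 1.

1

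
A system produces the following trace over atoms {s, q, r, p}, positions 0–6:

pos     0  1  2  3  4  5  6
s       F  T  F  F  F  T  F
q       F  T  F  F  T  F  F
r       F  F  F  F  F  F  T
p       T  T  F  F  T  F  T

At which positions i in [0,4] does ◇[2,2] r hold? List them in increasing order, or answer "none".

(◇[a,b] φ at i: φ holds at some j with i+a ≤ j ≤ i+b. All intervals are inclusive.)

Evaluate at each i in [0,4]:
  i=0: ✗ (none in [2,2])
  i=1: ✗ (none in [3,3])
  i=2: ✗ (none in [4,4])
  i=3: ✗ (none in [5,5])
  i=4: ✓ (witness j=6)

4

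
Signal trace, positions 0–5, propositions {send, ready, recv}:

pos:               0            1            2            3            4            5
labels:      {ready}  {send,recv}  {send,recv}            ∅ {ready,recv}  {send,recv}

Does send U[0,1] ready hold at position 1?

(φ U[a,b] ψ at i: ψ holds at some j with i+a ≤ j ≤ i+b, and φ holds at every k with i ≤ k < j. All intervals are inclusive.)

Need some j in [1,2] with ready, and send at every k in [1,j-1].
  j=1: ready false.
  j=2: ready false.
No j in the window works → until fails.

Does not hold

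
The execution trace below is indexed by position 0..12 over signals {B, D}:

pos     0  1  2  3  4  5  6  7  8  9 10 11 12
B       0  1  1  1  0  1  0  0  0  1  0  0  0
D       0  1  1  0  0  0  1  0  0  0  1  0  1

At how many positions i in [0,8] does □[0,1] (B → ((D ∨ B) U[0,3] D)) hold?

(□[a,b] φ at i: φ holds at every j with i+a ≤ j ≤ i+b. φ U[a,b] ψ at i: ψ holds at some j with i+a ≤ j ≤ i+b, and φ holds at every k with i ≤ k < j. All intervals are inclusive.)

7

Evaluate at each i in [0,8]:
  i=0: ✓ (all of [0,1])
  i=1: ✓ (all of [1,2])
  i=2: ✗ (fails at j=3)
  i=3: ✗ (fails at j=3)
  i=4: ✓ (all of [4,5])
  i=5: ✓ (all of [5,6])
  i=6: ✓ (all of [6,7])
  i=7: ✓ (all of [7,8])
  i=8: ✓ (all of [8,9])
Positions where it holds: {0, 1, 4, 5, 6, 7, 8} → 7.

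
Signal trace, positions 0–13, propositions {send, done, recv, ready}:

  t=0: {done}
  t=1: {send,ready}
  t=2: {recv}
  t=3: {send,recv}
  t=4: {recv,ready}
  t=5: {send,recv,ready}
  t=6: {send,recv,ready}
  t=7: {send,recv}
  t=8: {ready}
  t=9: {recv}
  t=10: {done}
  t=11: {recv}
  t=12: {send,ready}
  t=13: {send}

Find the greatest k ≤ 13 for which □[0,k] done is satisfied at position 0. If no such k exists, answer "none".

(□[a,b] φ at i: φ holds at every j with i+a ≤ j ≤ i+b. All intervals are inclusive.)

done must hold from j=0 onward; find where it first fails.
  j=0: holds
  j=1: fails
Holds on [0,0], so largest k = 0.

0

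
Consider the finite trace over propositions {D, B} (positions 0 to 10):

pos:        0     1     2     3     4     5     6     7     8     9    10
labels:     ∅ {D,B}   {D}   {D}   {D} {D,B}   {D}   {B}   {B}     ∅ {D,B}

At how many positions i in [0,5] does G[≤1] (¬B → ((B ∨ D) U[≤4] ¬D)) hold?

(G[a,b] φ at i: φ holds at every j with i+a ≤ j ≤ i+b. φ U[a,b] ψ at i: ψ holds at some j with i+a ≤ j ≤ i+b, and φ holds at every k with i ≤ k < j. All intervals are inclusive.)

4

Evaluate at each i in [0,5]:
  i=0: ✓ (all of [0,1])
  i=1: ✗ (fails at j=2)
  i=2: ✗ (fails at j=2)
  i=3: ✓ (all of [3,4])
  i=4: ✓ (all of [4,5])
  i=5: ✓ (all of [5,6])
Positions where it holds: {0, 3, 4, 5} → 4.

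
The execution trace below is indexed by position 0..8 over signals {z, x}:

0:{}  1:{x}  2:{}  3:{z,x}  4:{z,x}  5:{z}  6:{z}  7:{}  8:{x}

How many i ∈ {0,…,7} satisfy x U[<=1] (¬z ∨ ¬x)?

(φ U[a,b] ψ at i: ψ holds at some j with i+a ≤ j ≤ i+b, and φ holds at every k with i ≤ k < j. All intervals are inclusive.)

Evaluate at each i in [0,7]:
  i=0: ✓ (rhs at j=0)
  i=1: ✓ (rhs at j=1)
  i=2: ✓ (rhs at j=2)
  i=3: ✗ (no rhs in [3,4])
  i=4: ✓ (rhs at j=5; lhs holds on [4,4])
  i=5: ✓ (rhs at j=5)
  i=6: ✓ (rhs at j=6)
  i=7: ✓ (rhs at j=7)
Positions where it holds: {0, 1, 2, 4, 5, 6, 7} → 7.

7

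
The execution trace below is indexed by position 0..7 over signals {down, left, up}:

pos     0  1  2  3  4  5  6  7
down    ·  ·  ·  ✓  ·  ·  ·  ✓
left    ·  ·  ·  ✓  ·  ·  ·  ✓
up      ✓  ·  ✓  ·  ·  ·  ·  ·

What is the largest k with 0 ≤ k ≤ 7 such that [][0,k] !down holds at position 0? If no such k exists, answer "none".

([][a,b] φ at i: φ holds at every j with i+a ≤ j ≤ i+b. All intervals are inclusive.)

2

!down must hold from j=0 onward; find where it first fails.
  j=0: holds
  j=1: holds
  j=2: holds
  j=3: fails
Holds on [0,2], so largest k = 2.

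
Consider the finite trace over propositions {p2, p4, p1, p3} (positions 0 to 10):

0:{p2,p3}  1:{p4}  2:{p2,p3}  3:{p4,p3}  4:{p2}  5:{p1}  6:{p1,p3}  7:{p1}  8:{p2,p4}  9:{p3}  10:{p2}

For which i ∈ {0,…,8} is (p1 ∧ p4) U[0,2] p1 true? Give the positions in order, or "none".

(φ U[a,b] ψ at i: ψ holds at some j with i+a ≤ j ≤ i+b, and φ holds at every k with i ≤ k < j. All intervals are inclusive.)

Evaluate at each i in [0,8]:
  i=0: ✗ (no rhs in [0,2])
  i=1: ✗ (no rhs in [1,3])
  i=2: ✗ (no rhs in [2,4])
  i=3: ✗ (lhs fails at k=3 before rhs at j=5)
  i=4: ✗ (lhs fails at k=4 before rhs at j=5)
  i=5: ✓ (rhs at j=5)
  i=6: ✓ (rhs at j=6)
  i=7: ✓ (rhs at j=7)
  i=8: ✗ (no rhs in [8,10])

5, 6, 7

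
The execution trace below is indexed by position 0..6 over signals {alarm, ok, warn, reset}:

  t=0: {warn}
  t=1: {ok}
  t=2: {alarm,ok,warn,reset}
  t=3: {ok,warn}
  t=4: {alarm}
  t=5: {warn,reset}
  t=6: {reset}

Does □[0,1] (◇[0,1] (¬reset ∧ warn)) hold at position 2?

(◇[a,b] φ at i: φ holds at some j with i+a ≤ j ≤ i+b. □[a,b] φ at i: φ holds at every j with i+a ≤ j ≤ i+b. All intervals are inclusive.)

Holds

Check ◇[0,1] (¬reset ∧ warn) at every j in [2,3]:
  j=2: holds (witness at 3)
  j=3: holds (witness at 3)
All positions satisfy it → formula holds.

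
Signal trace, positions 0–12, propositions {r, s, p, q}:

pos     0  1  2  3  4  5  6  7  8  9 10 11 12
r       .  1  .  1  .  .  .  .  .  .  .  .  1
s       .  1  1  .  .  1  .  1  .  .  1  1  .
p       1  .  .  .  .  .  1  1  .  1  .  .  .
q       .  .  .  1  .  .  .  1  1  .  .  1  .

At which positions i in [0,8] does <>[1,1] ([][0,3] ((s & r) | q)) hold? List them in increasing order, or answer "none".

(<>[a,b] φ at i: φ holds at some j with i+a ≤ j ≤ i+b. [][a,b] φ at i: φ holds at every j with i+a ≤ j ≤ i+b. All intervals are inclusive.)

none

Evaluate at each i in [0,8]:
  i=0: ✗ (none in [1,1])
  i=1: ✗ (none in [2,2])
  i=2: ✗ (none in [3,3])
  i=3: ✗ (none in [4,4])
  i=4: ✗ (none in [5,5])
  i=5: ✗ (none in [6,6])
  i=6: ✗ (none in [7,7])
  i=7: ✗ (none in [8,8])
  i=8: ✗ (none in [9,9])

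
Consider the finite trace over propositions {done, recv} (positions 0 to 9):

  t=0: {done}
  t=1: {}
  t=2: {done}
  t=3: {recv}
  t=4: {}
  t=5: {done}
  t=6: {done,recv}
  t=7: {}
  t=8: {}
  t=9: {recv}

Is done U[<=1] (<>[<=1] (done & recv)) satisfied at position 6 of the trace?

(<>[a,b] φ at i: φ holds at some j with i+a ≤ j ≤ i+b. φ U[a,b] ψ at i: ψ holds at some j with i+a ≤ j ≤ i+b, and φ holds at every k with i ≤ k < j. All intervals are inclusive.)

Need some j in [6,7] with <>[<=1] (done & recv), and done at every k in [6,j-1].
  j=6: <>[<=1] (done & recv) holds; no prefix to check → satisfied.

Holds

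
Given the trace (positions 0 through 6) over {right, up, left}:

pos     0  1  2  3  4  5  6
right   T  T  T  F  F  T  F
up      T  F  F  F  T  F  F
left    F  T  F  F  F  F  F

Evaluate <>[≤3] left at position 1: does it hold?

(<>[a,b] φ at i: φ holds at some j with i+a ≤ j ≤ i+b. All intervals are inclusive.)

True

Check left at each j in [1,4]:
  j=1: true
  j=2: false
  j=3: false
  j=4: false
Found at j=1 → formula holds.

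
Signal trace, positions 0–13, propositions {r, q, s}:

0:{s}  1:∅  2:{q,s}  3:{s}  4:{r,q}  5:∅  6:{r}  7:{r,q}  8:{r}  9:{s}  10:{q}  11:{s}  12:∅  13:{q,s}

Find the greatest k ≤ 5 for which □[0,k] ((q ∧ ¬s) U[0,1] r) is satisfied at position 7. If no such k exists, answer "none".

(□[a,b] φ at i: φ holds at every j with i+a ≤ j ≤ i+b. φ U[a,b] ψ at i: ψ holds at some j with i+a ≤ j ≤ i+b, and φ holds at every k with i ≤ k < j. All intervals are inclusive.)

1

((q ∧ ¬s) U[0,1] r) must hold from j=7 onward; find where it first fails.
  j=7: holds
  j=8: holds
  j=9: fails
Holds on [7,8], so largest k = 1.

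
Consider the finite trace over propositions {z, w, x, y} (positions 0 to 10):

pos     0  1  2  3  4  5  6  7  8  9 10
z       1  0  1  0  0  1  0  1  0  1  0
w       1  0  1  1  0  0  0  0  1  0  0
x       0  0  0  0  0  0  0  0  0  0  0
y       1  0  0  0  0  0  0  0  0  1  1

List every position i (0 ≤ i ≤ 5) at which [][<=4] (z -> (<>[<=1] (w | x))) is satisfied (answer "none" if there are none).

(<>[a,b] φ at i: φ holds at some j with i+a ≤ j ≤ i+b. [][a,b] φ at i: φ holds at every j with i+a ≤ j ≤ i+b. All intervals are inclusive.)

0

Evaluate at each i in [0,5]:
  i=0: ✓ (all of [0,4])
  i=1: ✗ (fails at j=5)
  i=2: ✗ (fails at j=5)
  i=3: ✗ (fails at j=5)
  i=4: ✗ (fails at j=5)
  i=5: ✗ (fails at j=5)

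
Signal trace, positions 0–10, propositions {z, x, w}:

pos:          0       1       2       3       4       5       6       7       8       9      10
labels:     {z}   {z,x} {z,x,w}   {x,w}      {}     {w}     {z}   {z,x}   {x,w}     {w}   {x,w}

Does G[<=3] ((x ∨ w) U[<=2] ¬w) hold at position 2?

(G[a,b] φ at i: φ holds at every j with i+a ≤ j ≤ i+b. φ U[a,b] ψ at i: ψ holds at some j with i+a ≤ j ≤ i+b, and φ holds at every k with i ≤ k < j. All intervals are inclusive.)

Check ((x ∨ w) U[<=2] ¬w) at every j in [2,5]:
  j=2: holds
  j=3: holds
  j=4: holds
  j=5: holds
All positions satisfy it → formula holds.

Yes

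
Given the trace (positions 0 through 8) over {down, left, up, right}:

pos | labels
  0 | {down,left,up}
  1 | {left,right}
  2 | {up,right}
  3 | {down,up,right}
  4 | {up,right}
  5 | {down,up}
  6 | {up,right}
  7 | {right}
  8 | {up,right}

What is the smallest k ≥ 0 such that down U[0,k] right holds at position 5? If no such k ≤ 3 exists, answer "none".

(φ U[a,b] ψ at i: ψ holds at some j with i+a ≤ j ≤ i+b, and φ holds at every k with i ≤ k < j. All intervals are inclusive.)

1

Need earliest j ≥ 5 with right, and down at every k in [5,j-1].
  j=5: rhs fails.
  j=6: rhs holds; lhs holds on [5,5]. k = 1.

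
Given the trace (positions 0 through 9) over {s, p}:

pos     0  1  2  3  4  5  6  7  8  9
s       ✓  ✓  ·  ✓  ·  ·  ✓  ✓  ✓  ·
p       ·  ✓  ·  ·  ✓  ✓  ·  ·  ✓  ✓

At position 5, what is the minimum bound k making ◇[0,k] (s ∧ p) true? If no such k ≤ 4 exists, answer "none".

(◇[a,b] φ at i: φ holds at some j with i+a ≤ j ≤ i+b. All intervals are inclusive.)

Scan j = 5,6,… for (s ∧ p):
  j=5: fails
  j=6: fails
  j=7: fails
  j=8: holds
First hit at j=8, so smallest k = 8-5 = 3.

3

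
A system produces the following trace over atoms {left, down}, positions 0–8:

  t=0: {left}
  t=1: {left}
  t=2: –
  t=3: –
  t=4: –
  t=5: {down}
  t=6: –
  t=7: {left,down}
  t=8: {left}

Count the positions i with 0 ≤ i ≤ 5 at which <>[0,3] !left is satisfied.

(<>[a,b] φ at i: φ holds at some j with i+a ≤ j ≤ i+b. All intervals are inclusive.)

Evaluate at each i in [0,5]:
  i=0: ✓ (witness j=2)
  i=1: ✓ (witness j=2)
  i=2: ✓ (witness j=2)
  i=3: ✓ (witness j=3)
  i=4: ✓ (witness j=4)
  i=5: ✓ (witness j=5)
Positions where it holds: {0, 1, 2, 3, 4, 5} → 6.

6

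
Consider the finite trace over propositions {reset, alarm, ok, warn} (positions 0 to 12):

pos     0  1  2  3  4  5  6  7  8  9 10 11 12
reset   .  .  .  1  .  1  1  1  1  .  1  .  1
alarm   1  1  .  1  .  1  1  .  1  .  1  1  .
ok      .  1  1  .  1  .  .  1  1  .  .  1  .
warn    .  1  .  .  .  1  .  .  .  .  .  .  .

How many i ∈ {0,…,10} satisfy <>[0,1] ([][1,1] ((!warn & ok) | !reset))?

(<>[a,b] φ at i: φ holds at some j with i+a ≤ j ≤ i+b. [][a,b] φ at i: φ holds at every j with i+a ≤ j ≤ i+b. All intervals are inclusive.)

10

Evaluate at each i in [0,10]:
  i=0: ✓ (witness j=0)
  i=1: ✓ (witness j=1)
  i=2: ✓ (witness j=3)
  i=3: ✓ (witness j=3)
  i=4: ✗ (none in [4,5])
  i=5: ✓ (witness j=6)
  i=6: ✓ (witness j=6)
  i=7: ✓ (witness j=7)
  i=8: ✓ (witness j=8)
  i=9: ✓ (witness j=10)
  i=10: ✓ (witness j=10)
Positions where it holds: {0, 1, 2, 3, 5, 6, 7, 8, 9, 10} → 10.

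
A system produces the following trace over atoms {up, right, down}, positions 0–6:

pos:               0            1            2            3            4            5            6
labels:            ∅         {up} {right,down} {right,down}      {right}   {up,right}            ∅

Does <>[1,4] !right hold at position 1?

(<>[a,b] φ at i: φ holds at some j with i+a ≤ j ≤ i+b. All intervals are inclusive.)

No

Check !right at each j in [2,5]:
  j=2: false
  j=3: false
  j=4: false
  j=5: false
No position in the window satisfies it → formula fails.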